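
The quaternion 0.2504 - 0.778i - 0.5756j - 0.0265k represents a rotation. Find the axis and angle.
axis = (-0.8036, -0.5945, -0.0274), θ = 151°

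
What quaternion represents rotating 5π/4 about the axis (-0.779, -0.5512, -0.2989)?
-0.3827 - 0.7197i - 0.5092j - 0.2761k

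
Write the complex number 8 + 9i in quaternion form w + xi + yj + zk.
8 + 9i + 0j + 0k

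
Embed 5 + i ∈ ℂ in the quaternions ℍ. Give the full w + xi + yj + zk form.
5 + i + 0j + 0k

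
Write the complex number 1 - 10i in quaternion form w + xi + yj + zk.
1 - 10i + 0j + 0k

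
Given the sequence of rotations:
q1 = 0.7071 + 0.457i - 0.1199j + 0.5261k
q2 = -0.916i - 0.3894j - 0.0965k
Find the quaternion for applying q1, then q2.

q2 · q1 = 0.4227 - 0.8641i + 0.1625j + 0.2195k
0.4227 - 0.8641i + 0.1625j + 0.2195k


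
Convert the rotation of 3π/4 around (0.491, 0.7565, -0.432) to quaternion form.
0.3827 + 0.4536i + 0.6989j - 0.3991k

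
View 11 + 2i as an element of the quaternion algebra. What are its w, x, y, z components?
11 + 2i + 0j + 0k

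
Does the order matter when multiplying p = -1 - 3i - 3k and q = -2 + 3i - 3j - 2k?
Yes: pq = 5 - 6i - 12j + 17k ≠ 5 + 12i + 18j - k = qp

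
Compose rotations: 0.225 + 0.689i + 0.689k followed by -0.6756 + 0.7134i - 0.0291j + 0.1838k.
-0.7702 - 0.325i - 0.3714j - 0.4041k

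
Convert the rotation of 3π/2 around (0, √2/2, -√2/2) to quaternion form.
-0.7071 + 0.5j - 0.5k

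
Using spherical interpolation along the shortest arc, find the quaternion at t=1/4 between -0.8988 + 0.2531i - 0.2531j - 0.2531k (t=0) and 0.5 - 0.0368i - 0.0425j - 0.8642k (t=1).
-0.9481 + 0.2319i - 0.2051j + 0.0723k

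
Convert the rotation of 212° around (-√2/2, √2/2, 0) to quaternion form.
-0.2756 - 0.6797i + 0.6797j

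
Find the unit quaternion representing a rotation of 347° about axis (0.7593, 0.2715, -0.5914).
-0.9936 + 0.086i + 0.0307j - 0.0669k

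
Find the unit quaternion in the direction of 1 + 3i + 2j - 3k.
0.2085 + 0.6255i + 0.417j - 0.6255k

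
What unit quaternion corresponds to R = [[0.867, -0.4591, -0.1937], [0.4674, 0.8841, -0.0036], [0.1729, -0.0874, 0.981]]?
0.9659 - 0.0217i - 0.0949j + 0.2398k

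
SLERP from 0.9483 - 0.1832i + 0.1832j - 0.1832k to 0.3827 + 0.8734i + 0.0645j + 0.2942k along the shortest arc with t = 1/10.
0.9717 - 0.0529i + 0.1864j - 0.1353k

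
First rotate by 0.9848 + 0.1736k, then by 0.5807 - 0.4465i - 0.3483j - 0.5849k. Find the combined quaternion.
0.6734 - 0.5002i - 0.2655j - 0.4752k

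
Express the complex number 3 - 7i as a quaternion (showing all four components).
3 - 7i + 0j + 0k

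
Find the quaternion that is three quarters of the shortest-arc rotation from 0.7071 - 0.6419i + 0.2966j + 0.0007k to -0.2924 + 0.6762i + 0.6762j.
0.4583 - 0.7556i - 0.468j + 0.0002k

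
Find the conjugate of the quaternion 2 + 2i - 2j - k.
2 - 2i + 2j + k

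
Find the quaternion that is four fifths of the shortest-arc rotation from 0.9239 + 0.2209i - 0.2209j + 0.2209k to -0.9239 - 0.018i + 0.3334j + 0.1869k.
0.9408 + 0.0604i - 0.3162j - 0.1058k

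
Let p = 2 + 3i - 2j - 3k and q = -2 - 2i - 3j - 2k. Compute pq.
-10 - 15i + 10j - 11k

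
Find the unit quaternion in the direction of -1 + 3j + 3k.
-0.2294 + 0.6882j + 0.6882k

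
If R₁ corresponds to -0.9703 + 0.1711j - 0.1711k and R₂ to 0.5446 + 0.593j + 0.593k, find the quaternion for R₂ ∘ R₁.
-0.5284 - 0.2029i - 0.4822j - 0.6686k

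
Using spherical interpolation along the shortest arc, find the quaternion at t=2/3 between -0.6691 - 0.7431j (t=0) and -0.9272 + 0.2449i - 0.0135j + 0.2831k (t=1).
-0.9186 + 0.1762i - 0.2892j + 0.2037k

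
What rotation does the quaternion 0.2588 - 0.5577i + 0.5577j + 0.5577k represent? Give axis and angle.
axis = (-√3/3, √3/3, √3/3), θ = 5π/6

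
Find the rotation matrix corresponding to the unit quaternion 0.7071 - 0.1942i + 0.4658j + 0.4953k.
[[0.0754, -0.8814, 0.4664], [0.5195, 0.4339, 0.7361], [-0.8511, 0.1868, 0.4906]]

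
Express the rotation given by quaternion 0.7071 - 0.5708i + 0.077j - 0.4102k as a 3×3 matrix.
[[0.6516, 0.4922, 0.5772], [-0.668, 0.0118, 0.7441], [0.3594, -0.8704, 0.3365]]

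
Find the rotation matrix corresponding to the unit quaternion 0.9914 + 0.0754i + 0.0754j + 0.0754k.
[[0.9773, -0.1381, 0.1609], [0.1609, 0.9773, -0.1381], [-0.1381, 0.1609, 0.9773]]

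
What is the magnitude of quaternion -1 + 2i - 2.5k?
3.354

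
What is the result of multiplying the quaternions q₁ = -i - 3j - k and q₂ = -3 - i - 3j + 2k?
-8 - 6i + 12j + 3k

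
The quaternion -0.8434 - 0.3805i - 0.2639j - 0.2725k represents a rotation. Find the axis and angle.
axis = (-0.7082, -0.4912, -0.5072), θ = 295°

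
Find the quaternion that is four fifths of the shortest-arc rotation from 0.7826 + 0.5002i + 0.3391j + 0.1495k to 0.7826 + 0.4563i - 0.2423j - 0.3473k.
0.8238 + 0.49i - 0.1264j - 0.2556k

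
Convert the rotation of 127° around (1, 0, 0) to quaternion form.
0.4462 + 0.8949i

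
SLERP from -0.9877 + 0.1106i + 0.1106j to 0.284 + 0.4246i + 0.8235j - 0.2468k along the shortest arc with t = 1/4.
-0.976 - 0.0518i - 0.1927j + 0.0871k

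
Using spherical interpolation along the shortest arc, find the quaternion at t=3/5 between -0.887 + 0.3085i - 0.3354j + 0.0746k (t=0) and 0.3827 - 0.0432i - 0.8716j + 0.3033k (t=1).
-0.8155 + 0.2121i + 0.5007j - 0.1985k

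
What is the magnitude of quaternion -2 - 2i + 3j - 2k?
√21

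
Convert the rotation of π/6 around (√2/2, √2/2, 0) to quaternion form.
0.9659 + 0.183i + 0.183j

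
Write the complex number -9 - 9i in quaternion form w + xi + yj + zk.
-9 - 9i + 0j + 0k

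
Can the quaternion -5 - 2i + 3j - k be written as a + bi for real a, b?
No. The quaternion -5 - 2i + 3j - k has j-coefficient y = 3 and k-coefficient z = -1, not both zero, so it does not lie in the complex subalgebra spanned by 1 and i.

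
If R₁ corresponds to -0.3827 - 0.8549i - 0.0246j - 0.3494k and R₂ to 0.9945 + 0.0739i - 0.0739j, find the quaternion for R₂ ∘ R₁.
-0.3192 - 0.8527i + 0.0296j - 0.4125k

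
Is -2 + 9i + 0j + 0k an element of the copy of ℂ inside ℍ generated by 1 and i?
Yes. The quaternion -2 + 9i has j- and k-coefficients y = z = 0, so it lies in the complex subalgebra spanned by 1 and i.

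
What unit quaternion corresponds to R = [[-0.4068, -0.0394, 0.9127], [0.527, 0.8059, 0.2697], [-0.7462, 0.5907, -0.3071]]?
0.5225 + 0.1536i + 0.7937j + 0.271k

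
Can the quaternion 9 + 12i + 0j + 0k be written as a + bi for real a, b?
Yes. The quaternion 9 + 12i has j- and k-coefficients y = z = 0, so it lies in the complex subalgebra spanned by 1 and i.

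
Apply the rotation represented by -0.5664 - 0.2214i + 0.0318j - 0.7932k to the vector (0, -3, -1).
(2.423, 1.37, -1.501)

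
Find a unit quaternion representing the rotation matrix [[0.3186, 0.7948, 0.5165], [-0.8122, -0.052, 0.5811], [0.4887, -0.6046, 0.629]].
0.6884 - 0.4306i + 0.0101j - 0.5836k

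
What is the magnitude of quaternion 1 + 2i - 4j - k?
√22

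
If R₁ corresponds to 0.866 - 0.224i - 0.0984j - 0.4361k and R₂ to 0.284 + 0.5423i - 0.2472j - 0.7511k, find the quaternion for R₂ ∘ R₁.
0.0155 + 0.4399i + 0.1627j - 0.883k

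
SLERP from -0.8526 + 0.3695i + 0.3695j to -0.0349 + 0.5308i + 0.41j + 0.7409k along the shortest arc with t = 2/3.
-0.3807 + 0.5602i + 0.4677j + 0.5679k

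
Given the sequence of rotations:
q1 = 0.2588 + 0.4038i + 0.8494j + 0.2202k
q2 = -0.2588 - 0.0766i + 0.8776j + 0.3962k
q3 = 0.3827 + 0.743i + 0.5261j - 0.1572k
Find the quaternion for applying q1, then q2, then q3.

q2 · q1 = -0.8687 - 0.2676i + 0.1842j - 0.3739k
q3 · q2 · q1 = -0.2893 - 0.9156i - 0.0667j + 0.2711k
-0.2893 - 0.9156i - 0.0667j + 0.2711k


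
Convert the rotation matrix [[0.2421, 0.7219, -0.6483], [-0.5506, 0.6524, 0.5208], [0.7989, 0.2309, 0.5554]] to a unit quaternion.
0.7826 - 0.0926i - 0.4623j - 0.4065k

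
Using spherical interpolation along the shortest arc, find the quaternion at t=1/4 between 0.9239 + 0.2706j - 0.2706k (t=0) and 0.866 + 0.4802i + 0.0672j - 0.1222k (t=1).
0.9359 + 0.126i + 0.2252j - 0.2396k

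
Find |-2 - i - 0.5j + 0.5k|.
2.345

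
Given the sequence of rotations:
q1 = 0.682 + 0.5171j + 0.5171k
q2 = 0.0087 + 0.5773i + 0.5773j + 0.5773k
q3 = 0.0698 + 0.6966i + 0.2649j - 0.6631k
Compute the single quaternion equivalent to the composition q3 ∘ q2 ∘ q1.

q2 · q1 = -0.5911 + 0.3937i + 0.0997j + 0.6967k
q3 · q2 · q1 = 0.1201 - 0.1336i - 0.896j + 0.4057k
0.1201 - 0.1336i - 0.896j + 0.4057k


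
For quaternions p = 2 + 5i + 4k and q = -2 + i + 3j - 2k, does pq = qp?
No: pq = -1 - 20i + 20j + 3k ≠ -1 + 4i - 8j - 27k = qp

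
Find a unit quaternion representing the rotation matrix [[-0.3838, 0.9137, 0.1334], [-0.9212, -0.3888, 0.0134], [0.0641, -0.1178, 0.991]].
0.5519 - 0.0594i + 0.0314j - 0.8312k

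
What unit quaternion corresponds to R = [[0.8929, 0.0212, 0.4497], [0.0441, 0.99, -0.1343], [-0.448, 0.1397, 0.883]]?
0.9703 + 0.0706i + 0.2313j + 0.0059k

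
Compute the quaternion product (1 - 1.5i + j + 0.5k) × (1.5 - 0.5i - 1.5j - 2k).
3.25 - 4i - 3.25j + 1.5k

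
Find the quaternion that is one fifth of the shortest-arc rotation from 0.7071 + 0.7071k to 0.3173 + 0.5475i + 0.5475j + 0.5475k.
0.6689 + 0.1256i + 0.1256j + 0.7218k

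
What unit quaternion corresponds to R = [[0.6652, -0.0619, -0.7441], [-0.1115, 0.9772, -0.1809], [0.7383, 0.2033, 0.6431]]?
0.9063 + 0.106i - 0.4089j - 0.0137k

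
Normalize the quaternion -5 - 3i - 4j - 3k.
-0.6509 - 0.3906i - 0.5208j - 0.3906k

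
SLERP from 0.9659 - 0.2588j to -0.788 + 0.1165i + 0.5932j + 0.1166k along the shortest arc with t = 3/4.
0.8467 - 0.0885i - 0.5171j - 0.0886k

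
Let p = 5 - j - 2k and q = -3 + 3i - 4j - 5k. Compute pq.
-29 + 12i - 23j - 16k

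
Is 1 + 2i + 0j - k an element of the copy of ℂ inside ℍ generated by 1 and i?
No. The quaternion 1 + 2i - k has j-coefficient y = 0 and k-coefficient z = -1, not both zero, so it does not lie in the complex subalgebra spanned by 1 and i.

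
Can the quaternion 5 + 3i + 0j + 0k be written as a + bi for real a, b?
Yes. The quaternion 5 + 3i has j- and k-coefficients y = z = 0, so it lies in the complex subalgebra spanned by 1 and i.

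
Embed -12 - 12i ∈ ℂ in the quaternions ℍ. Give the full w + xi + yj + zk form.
-12 - 12i + 0j + 0k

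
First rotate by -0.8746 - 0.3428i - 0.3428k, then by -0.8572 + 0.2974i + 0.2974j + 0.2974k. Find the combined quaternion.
0.9536 - 0.0682i - 0.2601j + 0.1357k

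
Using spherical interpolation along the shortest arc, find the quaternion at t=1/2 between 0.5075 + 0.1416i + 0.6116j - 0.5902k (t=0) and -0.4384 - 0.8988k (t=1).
0.0427 + 0.0875i + 0.3781j - 0.9206k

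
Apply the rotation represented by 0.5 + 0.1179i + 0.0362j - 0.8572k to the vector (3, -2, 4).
(-3.812, -2.271, 3.052)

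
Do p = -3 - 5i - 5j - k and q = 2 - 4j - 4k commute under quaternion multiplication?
No: pq = -30 + 6i - 18j + 30k ≠ -30 - 26i + 22j - 10k = qp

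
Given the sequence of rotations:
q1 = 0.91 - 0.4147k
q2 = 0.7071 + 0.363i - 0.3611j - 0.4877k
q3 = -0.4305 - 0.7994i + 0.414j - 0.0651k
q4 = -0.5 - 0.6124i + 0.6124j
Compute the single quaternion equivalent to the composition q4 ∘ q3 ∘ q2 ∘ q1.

q2 · q1 = 0.4412 + 0.4801i - 0.1781j - 0.737k
q3 · q2 · q1 = 0.2196 - 0.8761i - 0.3611j + 0.2322k
q4 · q3 · q2 · q1 = -0.4252 + 0.4458i + 0.4572j + 0.6416k
-0.4252 + 0.4458i + 0.4572j + 0.6416k


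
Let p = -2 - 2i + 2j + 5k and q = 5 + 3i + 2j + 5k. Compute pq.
-33 - 16i + 31j + 5k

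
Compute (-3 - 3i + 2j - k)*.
-3 + 3i - 2j + k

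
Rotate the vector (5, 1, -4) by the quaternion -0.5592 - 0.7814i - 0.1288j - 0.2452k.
(2.051, 5.279, 3.15)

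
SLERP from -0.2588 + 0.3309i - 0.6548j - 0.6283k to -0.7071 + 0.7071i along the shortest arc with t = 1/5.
-0.4012 + 0.4639i - 0.5699j - 0.5468k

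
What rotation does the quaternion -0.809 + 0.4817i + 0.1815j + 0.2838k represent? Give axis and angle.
axis = (0.8195, 0.3088, 0.4828), θ = 288°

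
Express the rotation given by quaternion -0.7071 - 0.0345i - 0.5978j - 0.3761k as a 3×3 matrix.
[[0.0024, -0.4906, 0.8714], [0.5731, 0.7147, 0.4009], [-0.8195, 0.4985, 0.2829]]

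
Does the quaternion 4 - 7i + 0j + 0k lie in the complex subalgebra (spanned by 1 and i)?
Yes. The quaternion 4 - 7i has j- and k-coefficients y = z = 0, so it lies in the complex subalgebra spanned by 1 and i.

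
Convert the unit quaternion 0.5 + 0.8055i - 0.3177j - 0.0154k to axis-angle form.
axis = (0.9301, -0.3668, -0.0178), θ = 2π/3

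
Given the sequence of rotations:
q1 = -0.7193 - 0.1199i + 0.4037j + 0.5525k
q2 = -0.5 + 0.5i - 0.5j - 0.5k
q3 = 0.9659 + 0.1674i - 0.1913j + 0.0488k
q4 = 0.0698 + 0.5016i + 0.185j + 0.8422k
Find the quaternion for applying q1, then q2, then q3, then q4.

q2 · q1 = 0.8977 - 0.3741i - 0.0585j + 0.2253k
q3 · q2 · q1 = 0.9075 - 0.2513i - 0.2842j + 0.1801k
q4 · q3 · q2 · q1 = 0.0903 + 0.7103i - 0.1539j + 0.6808k
0.0903 + 0.7103i - 0.1539j + 0.6808k


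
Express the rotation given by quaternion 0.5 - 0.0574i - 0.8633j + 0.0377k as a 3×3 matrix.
[[-0.4934, 0.0614, -0.8676], [0.1368, 0.9906, -0.0077], [0.859, -0.1225, -0.4972]]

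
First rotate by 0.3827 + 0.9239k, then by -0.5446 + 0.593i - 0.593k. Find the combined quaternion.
0.3395 + 0.2269i - 0.5479j - 0.7301k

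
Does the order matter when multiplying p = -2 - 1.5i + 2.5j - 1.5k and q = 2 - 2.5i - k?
Yes: pq = -9.25 - 0.5i + 7.25j + 5.25k ≠ -9.25 + 4.5i + 2.75j - 7.25k = qp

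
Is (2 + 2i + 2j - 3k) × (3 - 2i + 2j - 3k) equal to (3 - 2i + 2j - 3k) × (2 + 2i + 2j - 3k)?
No: pq = -3 + 2i + 22j - 7k ≠ -3 + 2i - 2j - 23k = qp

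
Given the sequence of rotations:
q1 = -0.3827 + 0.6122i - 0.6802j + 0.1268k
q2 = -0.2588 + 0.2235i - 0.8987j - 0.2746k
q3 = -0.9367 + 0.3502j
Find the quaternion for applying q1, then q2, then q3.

q2 · q1 = -0.6143 - 0.5447i + 0.3235j + 0.4704k
q3 · q2 · q1 = 0.4621 + 0.675i - 0.5182j - 0.2499k
0.4621 + 0.675i - 0.5182j - 0.2499k


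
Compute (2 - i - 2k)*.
2 + i + 2k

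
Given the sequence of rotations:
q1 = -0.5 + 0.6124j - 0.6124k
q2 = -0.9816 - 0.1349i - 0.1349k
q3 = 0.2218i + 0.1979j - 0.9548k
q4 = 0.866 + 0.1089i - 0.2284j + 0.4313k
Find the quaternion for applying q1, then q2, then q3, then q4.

q2 · q1 = 0.4082 + 0.1501i - 0.6837j + 0.586k
q3 · q2 · q1 = 0.6615 - 0.4463i - 0.1925j - 0.5711k
q4 · q3 · q2 · q1 = 0.8238 - 0.101i - 0.4481j - 0.3322k
0.8238 - 0.101i - 0.4481j - 0.3322k


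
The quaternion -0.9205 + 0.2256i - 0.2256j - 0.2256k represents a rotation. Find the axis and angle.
axis = (√3/3, -√3/3, -√3/3), θ = 314°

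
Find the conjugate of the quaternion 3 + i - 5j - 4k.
3 - i + 5j + 4k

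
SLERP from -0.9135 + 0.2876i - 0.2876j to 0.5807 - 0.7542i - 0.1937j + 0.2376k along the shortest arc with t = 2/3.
-0.7482 + 0.6409i + 0.0316j - 0.1686k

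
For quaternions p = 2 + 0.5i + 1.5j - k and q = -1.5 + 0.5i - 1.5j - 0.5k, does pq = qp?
No: pq = -1.5 - 2i - 5.5j - k ≠ -1.5 + 2.5i - 5j + 2k = qp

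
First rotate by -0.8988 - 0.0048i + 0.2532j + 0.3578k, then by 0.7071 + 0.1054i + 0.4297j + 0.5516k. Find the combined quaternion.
-0.9412 - 0.084i - 0.2475j - 0.214k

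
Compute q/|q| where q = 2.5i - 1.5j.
0.8575i - 0.5145j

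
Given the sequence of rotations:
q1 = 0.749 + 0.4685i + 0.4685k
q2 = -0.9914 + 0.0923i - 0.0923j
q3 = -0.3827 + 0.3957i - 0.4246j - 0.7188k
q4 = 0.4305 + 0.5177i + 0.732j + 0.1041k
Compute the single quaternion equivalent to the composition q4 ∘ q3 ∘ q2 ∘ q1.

q2 · q1 = -0.7858 - 0.4386i - 0.1124j - 0.4212k
q3 · q2 · q1 = 0.1238 - 0.045i + 0.8586j + 0.4953k
q4 · q3 · q2 · q1 = -0.6035 + 0.3179i + 0.1991j + 0.7036k
-0.6035 + 0.3179i + 0.1991j + 0.7036k


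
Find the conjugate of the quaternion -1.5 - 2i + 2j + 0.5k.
-1.5 + 2i - 2j - 0.5k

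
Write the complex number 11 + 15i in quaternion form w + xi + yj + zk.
11 + 15i + 0j + 0k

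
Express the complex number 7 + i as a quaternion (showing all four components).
7 + i + 0j + 0k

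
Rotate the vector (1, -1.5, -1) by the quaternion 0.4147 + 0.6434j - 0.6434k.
(-1.99, 0.036, 0.536)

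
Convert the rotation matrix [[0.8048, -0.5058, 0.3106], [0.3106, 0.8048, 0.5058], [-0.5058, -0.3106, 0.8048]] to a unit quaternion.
0.9239 - 0.2209i + 0.2209j + 0.2209k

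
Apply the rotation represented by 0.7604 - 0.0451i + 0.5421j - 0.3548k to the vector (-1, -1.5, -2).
(-2.609, 0.104, 0.656)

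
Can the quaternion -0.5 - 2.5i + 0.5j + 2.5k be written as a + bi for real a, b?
No. The quaternion -0.5 - 2.5i + 0.5j + 2.5k has j-coefficient y = 0.5 and k-coefficient z = 2.5, not both zero, so it does not lie in the complex subalgebra spanned by 1 and i.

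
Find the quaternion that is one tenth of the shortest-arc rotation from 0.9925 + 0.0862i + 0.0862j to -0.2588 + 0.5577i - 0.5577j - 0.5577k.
0.9845 + 0.007i + 0.1579j + 0.0754k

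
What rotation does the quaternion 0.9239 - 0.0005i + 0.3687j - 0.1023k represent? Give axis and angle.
axis = (-0.0013, 0.9636, -0.2674), θ = π/4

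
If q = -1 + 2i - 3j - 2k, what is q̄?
-1 - 2i + 3j + 2k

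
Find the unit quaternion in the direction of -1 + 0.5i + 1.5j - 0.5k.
-0.5164 + 0.2582i + 0.7746j - 0.2582k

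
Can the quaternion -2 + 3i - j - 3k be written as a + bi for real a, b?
No. The quaternion -2 + 3i - j - 3k has j-coefficient y = -1 and k-coefficient z = -3, not both zero, so it does not lie in the complex subalgebra spanned by 1 and i.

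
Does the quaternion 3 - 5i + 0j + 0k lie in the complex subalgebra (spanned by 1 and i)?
Yes. The quaternion 3 - 5i has j- and k-coefficients y = z = 0, so it lies in the complex subalgebra spanned by 1 and i.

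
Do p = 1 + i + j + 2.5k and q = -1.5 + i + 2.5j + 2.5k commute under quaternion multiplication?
No: pq = -11.25 - 4.25i + j + 0.25k ≠ -11.25 + 3.25i + j - 2.75k = qp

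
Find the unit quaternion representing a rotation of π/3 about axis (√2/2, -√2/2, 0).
0.866 + 0.3536i - 0.3536j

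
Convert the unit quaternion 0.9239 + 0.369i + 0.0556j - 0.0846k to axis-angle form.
axis = (0.9644, 0.1453, -0.2211), θ = π/4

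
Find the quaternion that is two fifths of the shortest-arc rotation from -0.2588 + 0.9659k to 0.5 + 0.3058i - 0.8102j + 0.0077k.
-0.475 - 0.1687i + 0.4469j + 0.739k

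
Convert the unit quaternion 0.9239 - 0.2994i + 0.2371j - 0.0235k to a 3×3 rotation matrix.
[[0.8865, -0.0986, 0.4522], [-0.1854, 0.8196, 0.5421], [-0.424, -0.5644, 0.7083]]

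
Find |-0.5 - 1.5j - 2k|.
2.55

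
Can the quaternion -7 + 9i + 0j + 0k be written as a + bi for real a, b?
Yes. The quaternion -7 + 9i has j- and k-coefficients y = z = 0, so it lies in the complex subalgebra spanned by 1 and i.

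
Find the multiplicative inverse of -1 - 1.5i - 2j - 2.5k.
-0.0741 + 0.1111i + 0.1481j + 0.1852k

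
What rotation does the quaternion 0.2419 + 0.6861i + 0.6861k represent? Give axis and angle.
axis = (√2/2, 0, √2/2), θ = 152°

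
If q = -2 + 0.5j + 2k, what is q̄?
-2 - 0.5j - 2k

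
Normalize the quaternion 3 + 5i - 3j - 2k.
0.4376 + 0.7293i - 0.4376j - 0.2917k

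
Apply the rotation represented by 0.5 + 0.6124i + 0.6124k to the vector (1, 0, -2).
(-1.25, 1.837, 0.25)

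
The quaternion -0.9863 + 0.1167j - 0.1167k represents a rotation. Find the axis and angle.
axis = (0, √2/2, -√2/2), θ = 341°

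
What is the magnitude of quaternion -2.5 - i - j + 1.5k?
3.24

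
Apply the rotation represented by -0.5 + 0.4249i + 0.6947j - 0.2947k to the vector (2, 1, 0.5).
(-0.455, 2.243, -0.109)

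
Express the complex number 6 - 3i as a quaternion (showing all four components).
6 - 3i + 0j + 0k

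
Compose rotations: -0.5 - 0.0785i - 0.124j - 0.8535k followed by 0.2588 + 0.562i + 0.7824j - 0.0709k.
-0.0488 - 0.9779i + 0.0619j - 0.1937k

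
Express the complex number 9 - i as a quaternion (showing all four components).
9 - i + 0j + 0k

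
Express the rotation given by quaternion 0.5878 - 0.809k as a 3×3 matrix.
[[-0.309, 0.9511, 0], [-0.9511, -0.309, 0], [0, 0, 1]]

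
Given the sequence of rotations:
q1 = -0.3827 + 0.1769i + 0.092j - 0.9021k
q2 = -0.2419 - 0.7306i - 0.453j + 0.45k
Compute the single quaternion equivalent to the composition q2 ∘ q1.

q2 · q1 = 0.6694 + 0.6041i - 0.4284j + 0.0589k
0.6694 + 0.6041i - 0.4284j + 0.0589k


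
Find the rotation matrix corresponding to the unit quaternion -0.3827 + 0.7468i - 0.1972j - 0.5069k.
[[0.4083, -0.6825, -0.6062], [0.0934, -0.6293, 0.7715], [-0.908, -0.3717, -0.1932]]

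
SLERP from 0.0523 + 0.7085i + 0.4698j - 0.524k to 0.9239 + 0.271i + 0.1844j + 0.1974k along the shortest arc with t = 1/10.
0.1774 + 0.7176i + 0.4765j - 0.476k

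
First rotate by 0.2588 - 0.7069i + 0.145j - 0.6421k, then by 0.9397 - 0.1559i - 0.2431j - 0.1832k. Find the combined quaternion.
0.0506 - 0.522i + 0.1027j - 0.8452k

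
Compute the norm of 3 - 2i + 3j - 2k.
√26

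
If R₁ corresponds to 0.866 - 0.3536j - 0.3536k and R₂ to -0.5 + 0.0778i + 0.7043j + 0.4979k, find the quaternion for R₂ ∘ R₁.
-0.0079 - 0.0056i + 0.8142j + 0.5805k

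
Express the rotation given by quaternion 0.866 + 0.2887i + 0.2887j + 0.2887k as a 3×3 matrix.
[[0.6666, -0.3333, 0.6667], [0.6667, 0.6666, -0.3333], [-0.3333, 0.6667, 0.6666]]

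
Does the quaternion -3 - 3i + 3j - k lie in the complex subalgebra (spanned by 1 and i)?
No. The quaternion -3 - 3i + 3j - k has j-coefficient y = 3 and k-coefficient z = -1, not both zero, so it does not lie in the complex subalgebra spanned by 1 and i.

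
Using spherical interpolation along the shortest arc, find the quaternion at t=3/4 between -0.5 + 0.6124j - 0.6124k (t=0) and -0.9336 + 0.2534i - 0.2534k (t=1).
-0.8871 + 0.2021i + 0.1744j - 0.3765k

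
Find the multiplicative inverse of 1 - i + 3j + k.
0.0833 + 0.0833i - 0.25j - 0.0833k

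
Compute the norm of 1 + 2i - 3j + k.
√15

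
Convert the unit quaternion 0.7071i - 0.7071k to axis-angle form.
axis = (√2/2, 0, -√2/2), θ = π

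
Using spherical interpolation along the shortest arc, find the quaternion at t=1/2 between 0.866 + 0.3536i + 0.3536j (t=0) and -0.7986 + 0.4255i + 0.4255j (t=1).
0.9981 - 0.0431i - 0.0431j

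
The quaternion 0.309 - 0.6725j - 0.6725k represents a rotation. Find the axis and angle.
axis = (0, -√2/2, -√2/2), θ = 144°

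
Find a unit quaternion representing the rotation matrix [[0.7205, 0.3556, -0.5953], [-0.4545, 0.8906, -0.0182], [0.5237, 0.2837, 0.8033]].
0.9239 + 0.0817i - 0.3028j - 0.2192k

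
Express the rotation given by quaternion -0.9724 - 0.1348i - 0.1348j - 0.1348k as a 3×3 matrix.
[[0.9273, -0.2258, 0.2985], [0.2985, 0.9273, -0.2258], [-0.2258, 0.2985, 0.9273]]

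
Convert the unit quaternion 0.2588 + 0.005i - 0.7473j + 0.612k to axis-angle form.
axis = (0.0052, -0.7737, 0.6336), θ = 5π/6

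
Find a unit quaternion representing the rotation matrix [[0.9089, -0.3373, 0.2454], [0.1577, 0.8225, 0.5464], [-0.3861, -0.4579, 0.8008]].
0.9397 - 0.2672i + 0.168j + 0.1317k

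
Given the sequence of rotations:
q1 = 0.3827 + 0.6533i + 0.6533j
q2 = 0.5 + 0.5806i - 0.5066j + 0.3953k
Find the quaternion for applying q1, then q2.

q2 · q1 = 0.143 + 0.2906i + 0.391j + 0.8615k
0.143 + 0.2906i + 0.391j + 0.8615k


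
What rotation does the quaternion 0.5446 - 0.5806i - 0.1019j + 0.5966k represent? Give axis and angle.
axis = (-0.6923, -0.1215, 0.7113), θ = 114°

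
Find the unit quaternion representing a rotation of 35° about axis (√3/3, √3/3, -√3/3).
0.9537 + 0.1736i + 0.1736j - 0.1736k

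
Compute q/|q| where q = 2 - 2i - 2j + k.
0.5547 - 0.5547i - 0.5547j + 0.2774k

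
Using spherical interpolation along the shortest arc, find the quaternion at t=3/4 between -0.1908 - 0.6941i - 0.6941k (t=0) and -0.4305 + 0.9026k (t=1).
0.2924 - 0.2037i - 0.9343k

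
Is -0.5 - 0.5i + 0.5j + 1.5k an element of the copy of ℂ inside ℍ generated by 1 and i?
No. The quaternion -0.5 - 0.5i + 0.5j + 1.5k has j-coefficient y = 0.5 and k-coefficient z = 1.5, not both zero, so it does not lie in the complex subalgebra spanned by 1 and i.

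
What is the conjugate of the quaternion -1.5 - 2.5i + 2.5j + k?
-1.5 + 2.5i - 2.5j - k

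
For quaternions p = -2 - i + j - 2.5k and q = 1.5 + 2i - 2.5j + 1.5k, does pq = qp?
No: pq = 5.25 - 10.25i + 3j - 6.25k ≠ 5.25 - 0.75i + 10j - 7.25k = qp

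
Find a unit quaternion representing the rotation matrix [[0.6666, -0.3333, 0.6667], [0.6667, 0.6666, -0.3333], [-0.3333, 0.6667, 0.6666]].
0.866 + 0.2887i + 0.2887j + 0.2887k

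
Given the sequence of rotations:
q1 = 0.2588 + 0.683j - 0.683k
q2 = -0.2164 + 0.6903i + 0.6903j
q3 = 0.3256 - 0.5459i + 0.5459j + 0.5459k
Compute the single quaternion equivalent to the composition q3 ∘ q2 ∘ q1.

q2 · q1 = -0.5275 - 0.2928i + 0.5023j + 0.6193k
q3 · q2 · q1 = -0.9439 + 0.2565i + 0.0538j - 0.2007k
-0.9439 + 0.2565i + 0.0538j - 0.2007k


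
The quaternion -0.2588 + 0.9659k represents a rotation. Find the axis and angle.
axis = (0, 0, 1), θ = 7π/6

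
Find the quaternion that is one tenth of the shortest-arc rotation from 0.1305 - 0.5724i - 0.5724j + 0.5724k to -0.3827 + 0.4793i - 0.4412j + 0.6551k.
0.0737 - 0.4816i - 0.6032j + 0.6315k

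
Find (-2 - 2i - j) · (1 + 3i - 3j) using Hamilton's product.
1 - 8i + 5j + 9k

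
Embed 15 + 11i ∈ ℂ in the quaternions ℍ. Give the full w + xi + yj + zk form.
15 + 11i + 0j + 0k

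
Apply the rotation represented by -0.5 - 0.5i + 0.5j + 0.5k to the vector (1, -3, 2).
(-2, -1, -3)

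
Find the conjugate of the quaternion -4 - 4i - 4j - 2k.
-4 + 4i + 4j + 2k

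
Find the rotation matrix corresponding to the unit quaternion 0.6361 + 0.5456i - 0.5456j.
[[0.4046, -0.5954, -0.6941], [-0.5954, 0.4046, -0.6941], [0.6941, 0.6941, -0.1907]]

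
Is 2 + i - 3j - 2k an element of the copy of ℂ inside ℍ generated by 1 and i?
No. The quaternion 2 + i - 3j - 2k has j-coefficient y = -3 and k-coefficient z = -2, not both zero, so it does not lie in the complex subalgebra spanned by 1 and i.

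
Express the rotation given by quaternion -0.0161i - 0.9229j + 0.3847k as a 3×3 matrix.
[[-0.9995, 0.0297, -0.0124], [0.0297, 0.7035, -0.7101], [-0.0124, -0.7101, -0.704]]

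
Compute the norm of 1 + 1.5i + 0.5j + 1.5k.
2.398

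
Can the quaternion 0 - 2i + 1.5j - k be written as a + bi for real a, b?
No. The quaternion -2i + 1.5j - k has j-coefficient y = 1.5 and k-coefficient z = -1, not both zero, so it does not lie in the complex subalgebra spanned by 1 and i.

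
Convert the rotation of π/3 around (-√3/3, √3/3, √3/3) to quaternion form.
0.866 - 0.2887i + 0.2887j + 0.2887k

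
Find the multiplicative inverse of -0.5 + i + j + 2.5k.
-0.0588 - 0.1176i - 0.1176j - 0.2941k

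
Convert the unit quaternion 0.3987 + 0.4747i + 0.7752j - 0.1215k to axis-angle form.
axis = (0.5176, 0.8453, -0.1325), θ = 133°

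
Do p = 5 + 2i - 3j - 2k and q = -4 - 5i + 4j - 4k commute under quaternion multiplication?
No: pq = -6 - 13i + 50j - 19k ≠ -6 - 53i + 14j - 5k = qp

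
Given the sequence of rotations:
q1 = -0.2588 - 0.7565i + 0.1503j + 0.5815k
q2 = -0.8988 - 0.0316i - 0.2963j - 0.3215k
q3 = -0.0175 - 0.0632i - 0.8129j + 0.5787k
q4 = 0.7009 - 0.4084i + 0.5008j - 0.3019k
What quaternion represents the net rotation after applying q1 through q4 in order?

q2 · q1 = 0.4402 + 0.5641i + 0.2032j - 0.6683k
q3 · q2 · q1 = 0.5799 + 0.388i - 0.0772j + 0.7122k
q4 · q3 · q2 · q1 = 0.8186 + 0.3685i + 0.41j + 0.1613k
0.8186 + 0.3685i + 0.41j + 0.1613k


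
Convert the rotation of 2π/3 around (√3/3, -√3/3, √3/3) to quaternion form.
0.5 + 0.5i - 0.5j + 0.5k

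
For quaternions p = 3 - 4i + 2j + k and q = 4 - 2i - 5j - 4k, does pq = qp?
No: pq = 18 - 25i - 25j + 16k ≠ 18 - 19i + 11j - 32k = qp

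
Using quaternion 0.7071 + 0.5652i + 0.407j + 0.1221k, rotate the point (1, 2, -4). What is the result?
(-1.641, 4.095, 1.241)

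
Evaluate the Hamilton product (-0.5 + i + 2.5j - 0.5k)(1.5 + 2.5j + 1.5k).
-6.25 + 6.5i + j + k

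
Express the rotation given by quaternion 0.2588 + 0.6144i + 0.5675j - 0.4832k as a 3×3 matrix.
[[-0.1111, 0.9474, -0.3], [0.4472, -0.2219, -0.8664], [-0.8875, -0.2304, -0.3991]]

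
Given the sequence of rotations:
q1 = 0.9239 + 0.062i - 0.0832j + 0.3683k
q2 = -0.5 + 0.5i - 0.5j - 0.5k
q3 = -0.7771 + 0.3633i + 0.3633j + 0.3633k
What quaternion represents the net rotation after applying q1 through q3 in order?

q2 · q1 = -0.3504 + 0.2052i - 0.6355j - 0.6567k
q3 · q2 · q1 = 0.6672 - 0.2945i + 0.6797j + 0.0776k
0.6672 - 0.2945i + 0.6797j + 0.0776k


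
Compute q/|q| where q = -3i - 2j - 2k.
-0.7276i - 0.4851j - 0.4851k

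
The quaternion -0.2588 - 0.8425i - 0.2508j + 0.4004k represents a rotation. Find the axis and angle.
axis = (-0.8722, -0.2596, 0.4145), θ = 7π/6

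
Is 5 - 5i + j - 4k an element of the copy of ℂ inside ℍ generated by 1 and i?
No. The quaternion 5 - 5i + j - 4k has j-coefficient y = 1 and k-coefficient z = -4, not both zero, so it does not lie in the complex subalgebra spanned by 1 and i.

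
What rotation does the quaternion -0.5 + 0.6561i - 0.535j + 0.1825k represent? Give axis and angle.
axis = (0.7576, -0.6178, 0.2107), θ = 4π/3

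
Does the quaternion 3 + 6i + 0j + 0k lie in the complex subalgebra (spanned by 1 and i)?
Yes. The quaternion 3 + 6i has j- and k-coefficients y = z = 0, so it lies in the complex subalgebra spanned by 1 and i.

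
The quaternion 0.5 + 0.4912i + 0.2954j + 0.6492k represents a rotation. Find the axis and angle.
axis = (0.5672, 0.3411, 0.7496), θ = 2π/3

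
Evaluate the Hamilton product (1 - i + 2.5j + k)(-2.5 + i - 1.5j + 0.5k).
1.75 + 6.25i - 6.25j - 3k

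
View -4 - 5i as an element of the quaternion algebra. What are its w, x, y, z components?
-4 - 5i + 0j + 0k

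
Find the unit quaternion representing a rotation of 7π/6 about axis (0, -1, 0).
-0.2588 - 0.9659j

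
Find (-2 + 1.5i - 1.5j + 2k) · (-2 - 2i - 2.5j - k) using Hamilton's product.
5.25 + 7.5i + 5.5j - 8.75k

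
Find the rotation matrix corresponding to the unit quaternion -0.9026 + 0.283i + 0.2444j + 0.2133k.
[[0.7895, 0.5234, -0.3205], [-0.2467, 0.7488, 0.6151], [0.5619, -0.4066, 0.7204]]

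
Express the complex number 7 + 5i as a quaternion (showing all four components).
7 + 5i + 0j + 0k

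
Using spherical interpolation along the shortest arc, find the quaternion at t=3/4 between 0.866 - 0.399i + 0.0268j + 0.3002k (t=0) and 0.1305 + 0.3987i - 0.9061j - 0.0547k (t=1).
0.1976 - 0.5042i + 0.8256j + 0.1585k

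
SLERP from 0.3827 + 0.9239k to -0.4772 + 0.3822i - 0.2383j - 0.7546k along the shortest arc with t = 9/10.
0.4727 - 0.3467i + 0.2162j + 0.7808k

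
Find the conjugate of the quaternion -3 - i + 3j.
-3 + i - 3j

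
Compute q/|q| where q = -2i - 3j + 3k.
-0.4264i - 0.6396j + 0.6396k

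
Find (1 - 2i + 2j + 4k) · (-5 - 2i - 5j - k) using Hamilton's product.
5 + 26i - 25j - 7k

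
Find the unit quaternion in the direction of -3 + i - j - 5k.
-0.5 + 0.1667i - 0.1667j - 0.8333k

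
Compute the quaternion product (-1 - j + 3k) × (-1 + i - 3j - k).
1 + 9i + 7j - k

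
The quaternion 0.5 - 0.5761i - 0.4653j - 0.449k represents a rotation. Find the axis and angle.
axis = (-0.6652, -0.5373, -0.5185), θ = 2π/3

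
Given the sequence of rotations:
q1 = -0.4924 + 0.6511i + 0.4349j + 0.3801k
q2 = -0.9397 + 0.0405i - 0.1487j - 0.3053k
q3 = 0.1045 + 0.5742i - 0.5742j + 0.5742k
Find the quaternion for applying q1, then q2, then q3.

q2 · q1 = 0.6171 - 0.5555i - 0.5496j - 0.0924k
q3 · q2 · q1 = 0.1209 + 0.6649i - 0.6777j - 0.2899k
0.1209 + 0.6649i - 0.6777j - 0.2899k


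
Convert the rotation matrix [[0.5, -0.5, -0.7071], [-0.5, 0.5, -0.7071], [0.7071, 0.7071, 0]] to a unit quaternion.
0.7071 + 0.5i - 0.5j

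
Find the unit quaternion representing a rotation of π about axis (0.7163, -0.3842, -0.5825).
0.7163i - 0.3842j - 0.5825k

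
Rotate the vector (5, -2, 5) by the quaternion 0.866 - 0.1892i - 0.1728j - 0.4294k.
(0.555, -2.13, 7.011)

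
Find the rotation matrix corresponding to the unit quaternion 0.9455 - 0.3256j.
[[0.788, 0, -0.6157], [0, 1, 0], [0.6157, 0, 0.788]]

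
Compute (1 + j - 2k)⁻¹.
0.1667 - 0.1667j + 0.3333k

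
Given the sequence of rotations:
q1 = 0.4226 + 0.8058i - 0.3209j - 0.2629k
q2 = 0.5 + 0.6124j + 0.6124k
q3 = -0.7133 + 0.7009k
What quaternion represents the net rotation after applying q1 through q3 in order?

q2 · q1 = 0.5688 + 0.4384i + 0.5918j - 0.3661k
q3 · q2 · q1 = -0.1491 - 0.7275i - 0.1149j + 0.6598k
-0.1491 - 0.7275i - 0.1149j + 0.6598k


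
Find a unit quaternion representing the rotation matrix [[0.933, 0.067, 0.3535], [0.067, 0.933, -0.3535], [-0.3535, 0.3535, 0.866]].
0.9659 + 0.183i + 0.183j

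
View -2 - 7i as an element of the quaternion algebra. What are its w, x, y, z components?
-2 - 7i + 0j + 0k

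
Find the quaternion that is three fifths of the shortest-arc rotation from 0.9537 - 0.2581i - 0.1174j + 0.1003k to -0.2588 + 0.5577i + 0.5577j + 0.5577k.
0.6463 - 0.5158i - 0.4472j - 0.341k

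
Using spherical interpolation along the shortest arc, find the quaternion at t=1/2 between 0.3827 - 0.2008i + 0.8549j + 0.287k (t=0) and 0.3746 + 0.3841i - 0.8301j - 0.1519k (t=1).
0.0044 - 0.3184i + 0.9173j + 0.2389k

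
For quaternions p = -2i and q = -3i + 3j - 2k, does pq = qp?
No: pq = -6 - 4j - 6k ≠ -6 + 4j + 6k = qp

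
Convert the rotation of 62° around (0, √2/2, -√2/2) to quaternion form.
0.8572 + 0.3642j - 0.3642k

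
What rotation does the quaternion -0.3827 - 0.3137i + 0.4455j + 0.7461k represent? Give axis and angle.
axis = (-0.3395, 0.4822, 0.8076), θ = 5π/4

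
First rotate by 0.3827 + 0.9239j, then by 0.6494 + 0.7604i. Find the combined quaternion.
0.2485 + 0.291i + 0.6j + 0.7025k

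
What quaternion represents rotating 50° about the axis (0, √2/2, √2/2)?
0.9063 + 0.2988j + 0.2988k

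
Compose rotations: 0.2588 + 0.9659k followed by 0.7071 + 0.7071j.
0.183 + 0.683i + 0.183j + 0.683k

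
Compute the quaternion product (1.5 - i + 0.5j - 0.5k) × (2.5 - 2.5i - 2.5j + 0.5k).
2.75 - 7.25i - 0.75j + 3.25k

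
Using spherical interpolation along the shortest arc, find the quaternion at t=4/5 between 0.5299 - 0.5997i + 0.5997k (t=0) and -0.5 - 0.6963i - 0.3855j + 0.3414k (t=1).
-0.3044 - 0.7659i - 0.3391j + 0.4536k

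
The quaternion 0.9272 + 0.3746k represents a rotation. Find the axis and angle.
axis = (0, 0, 1), θ = 44°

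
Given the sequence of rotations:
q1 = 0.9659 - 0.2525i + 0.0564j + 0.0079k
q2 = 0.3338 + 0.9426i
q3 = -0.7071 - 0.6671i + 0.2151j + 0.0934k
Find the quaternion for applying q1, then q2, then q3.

q2 · q1 = 0.5604 + 0.8262i + 0.0114j + 0.0558k
q3 · q2 · q1 = 0.1472 - 0.9471i + 0.2269j - 0.1724k
0.1472 - 0.9471i + 0.2269j - 0.1724k


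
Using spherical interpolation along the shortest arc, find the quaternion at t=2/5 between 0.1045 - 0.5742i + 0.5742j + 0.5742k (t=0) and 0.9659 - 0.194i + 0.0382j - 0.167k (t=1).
0.6085 - 0.5452i + 0.46j + 0.3477k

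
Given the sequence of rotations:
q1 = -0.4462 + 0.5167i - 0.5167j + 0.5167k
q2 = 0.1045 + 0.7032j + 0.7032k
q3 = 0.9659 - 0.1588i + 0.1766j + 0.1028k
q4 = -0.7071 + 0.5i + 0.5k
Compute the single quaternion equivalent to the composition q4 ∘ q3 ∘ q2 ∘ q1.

q2 · q1 = -0.0466 + 0.7807i - 0.0044j - 0.6231k
q3 · q2 · q1 = 0.1438 + 0.6519i - 0.0312j - 0.7438k
q4 · q3 · q2 · q1 = -0.0557 - 0.3735i + 0.7199j + 0.5822k
-0.0557 - 0.3735i + 0.7199j + 0.5822k


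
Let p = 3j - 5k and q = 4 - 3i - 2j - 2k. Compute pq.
-4 - 16i + 27j - 11k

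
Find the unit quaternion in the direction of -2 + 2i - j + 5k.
-0.343 + 0.343i - 0.1715j + 0.8575k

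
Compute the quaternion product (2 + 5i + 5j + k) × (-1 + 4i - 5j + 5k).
-2 + 33i - 36j - 36k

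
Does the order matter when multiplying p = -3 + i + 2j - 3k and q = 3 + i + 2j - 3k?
No: pq = qp = -23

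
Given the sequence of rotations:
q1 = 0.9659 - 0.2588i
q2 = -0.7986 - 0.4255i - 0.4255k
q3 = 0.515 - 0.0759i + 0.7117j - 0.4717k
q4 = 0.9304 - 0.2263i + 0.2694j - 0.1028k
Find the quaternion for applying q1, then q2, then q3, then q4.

q2 · q1 = -0.8815 - 0.2043i + 0.1101j - 0.411k
q3 · q2 · q1 = -0.7417 - 0.2789i - 0.5055j + 0.3412k
q4 · q3 · q2 · q1 = -0.5819 - 0.0517i - 0.5642j + 0.5832k
-0.5819 - 0.0517i - 0.5642j + 0.5832k


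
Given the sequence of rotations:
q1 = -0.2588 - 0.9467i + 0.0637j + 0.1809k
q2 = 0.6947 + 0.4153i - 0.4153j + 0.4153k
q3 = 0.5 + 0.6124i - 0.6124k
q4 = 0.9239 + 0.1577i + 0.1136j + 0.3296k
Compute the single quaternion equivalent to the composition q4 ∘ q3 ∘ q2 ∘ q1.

q2 · q1 = 0.1647 - 0.8667i - 0.3166j - 0.3485k
q3 · q2 · q1 = 0.3997 - 0.5264i + 0.5859j - 0.469k
q4 · q3 · q2 · q1 = 0.5403 - 0.6697i + 0.4872j - 0.1494k
0.5403 - 0.6697i + 0.4872j - 0.1494k


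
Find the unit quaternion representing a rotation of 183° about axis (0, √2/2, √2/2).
-0.0262 + 0.7069j + 0.7069k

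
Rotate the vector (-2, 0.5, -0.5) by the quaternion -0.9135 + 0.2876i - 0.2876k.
(-1.849, -0.979, -0.349)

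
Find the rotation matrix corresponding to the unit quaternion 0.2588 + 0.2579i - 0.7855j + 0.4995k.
[[-0.733, -0.6637, -0.1489], [-0.1466, 0.368, -0.9182], [0.6642, -0.6512, -0.367]]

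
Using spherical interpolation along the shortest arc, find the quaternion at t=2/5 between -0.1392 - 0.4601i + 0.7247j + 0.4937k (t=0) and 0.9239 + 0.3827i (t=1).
-0.5692 - 0.5259i + 0.5224j + 0.3559k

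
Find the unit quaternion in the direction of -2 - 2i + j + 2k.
-0.5547 - 0.5547i + 0.2774j + 0.5547k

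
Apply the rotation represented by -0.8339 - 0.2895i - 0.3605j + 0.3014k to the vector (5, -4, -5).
(-2.187, -0.572, -7.803)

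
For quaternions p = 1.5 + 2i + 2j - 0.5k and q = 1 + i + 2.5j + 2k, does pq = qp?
No: pq = -4.5 + 8.75i + 1.25j + 5.5k ≠ -4.5 - 1.75i + 10.25j - 0.5k = qp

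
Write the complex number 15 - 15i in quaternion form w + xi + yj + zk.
15 - 15i + 0j + 0k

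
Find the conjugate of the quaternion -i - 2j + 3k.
i + 2j - 3k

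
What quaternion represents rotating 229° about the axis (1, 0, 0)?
-0.4147 + 0.91i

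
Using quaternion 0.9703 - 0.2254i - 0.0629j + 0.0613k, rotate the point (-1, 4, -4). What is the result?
(-0.748, 1.697, -5.437)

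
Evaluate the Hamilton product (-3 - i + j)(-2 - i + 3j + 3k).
2 + 8i - 8j - 11k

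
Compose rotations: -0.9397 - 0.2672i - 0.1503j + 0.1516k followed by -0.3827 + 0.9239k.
0.2196 + 0.2411i - 0.1893j - 0.9262k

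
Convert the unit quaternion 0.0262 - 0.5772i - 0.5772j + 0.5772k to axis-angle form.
axis = (-√3/3, -√3/3, √3/3), θ = 177°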